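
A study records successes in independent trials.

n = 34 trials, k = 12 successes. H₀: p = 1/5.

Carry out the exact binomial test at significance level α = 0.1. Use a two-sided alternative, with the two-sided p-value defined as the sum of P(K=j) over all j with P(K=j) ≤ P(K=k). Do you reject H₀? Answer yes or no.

reject H₀: yes

Exact binomial: n=34, k=12, p₀=1/5=0.2000
P(X=j) = C(n,j)·p₀^j·(1−p₀)^(n−j); p = Σ P(X=j) over j with P(X=j) ≤ P(X=12)
p-value (two-sided) = 0.03226
At α=0.1: p < α → reject H₀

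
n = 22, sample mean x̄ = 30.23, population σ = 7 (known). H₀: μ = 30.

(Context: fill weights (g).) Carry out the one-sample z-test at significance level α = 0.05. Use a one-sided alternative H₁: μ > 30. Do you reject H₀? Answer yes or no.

SE = σ/√n = 7/√22 = 1.4924
z = (x̄−μ₀)/SE = (30.23−30)/1.4924 = 0.1541
p-value (one-sided, H₁ greater) = 0.43876
At α=0.05: p ≥ α → fail to reject H₀

reject H₀: no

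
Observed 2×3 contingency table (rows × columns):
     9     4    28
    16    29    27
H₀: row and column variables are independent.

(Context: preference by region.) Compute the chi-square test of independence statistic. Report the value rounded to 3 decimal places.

test statistic = 13.423

Row totals [41, 72], col totals [25, 33, 55], n=113
χ² = (9−9.07)²/9.07 + (4−11.97)²/11.97 + (28−19.96)²/19.96 + (16−15.93)²/15.93 + (29−21.03)²/21.03 + (27−35.04)²/35.04 = 13.4234
df = 2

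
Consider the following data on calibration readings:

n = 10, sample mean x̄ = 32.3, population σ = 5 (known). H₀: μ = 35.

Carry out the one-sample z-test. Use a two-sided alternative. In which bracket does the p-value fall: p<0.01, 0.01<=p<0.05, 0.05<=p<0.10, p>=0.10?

SE = σ/√n = 5/√10 = 1.5811
z = (x̄−μ₀)/SE = (32.3−35)/1.5811 = -1.7076
p-value (two-sided) = 0.08771
→ bracket: 0.05<=p<0.10

p-value bracket: 0.05<=p<0.10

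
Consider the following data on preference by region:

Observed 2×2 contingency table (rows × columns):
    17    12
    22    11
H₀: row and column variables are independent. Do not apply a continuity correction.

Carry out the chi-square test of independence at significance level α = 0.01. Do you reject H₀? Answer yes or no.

Row totals [29, 33], col totals [39, 23], n=62
χ² = (17−18.24)²/18.24 + (12−10.76)²/10.76 + (22−20.76)²/20.76 + (11−12.24)²/12.24 = 0.4282
df = 1
p-value (upper-tail) = 0.51286
At α=0.01: p ≥ α → fail to reject H₀

reject H₀: no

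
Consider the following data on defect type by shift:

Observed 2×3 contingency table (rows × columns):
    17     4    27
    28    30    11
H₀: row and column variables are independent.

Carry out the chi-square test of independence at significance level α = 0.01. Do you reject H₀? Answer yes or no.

Row totals [48, 69], col totals [45, 34, 38], n=117
χ² = (17−18.46)²/18.46 + (4−13.95)²/13.95 + (27−15.59)²/15.59 + (28−26.54)²/26.54 + (30−20.05)²/20.05 + (11−22.41)²/22.41 = 26.3890
df = 2
p-value (upper-tail) = 0.00000
At α=0.01: p < α → reject H₀

reject H₀: yes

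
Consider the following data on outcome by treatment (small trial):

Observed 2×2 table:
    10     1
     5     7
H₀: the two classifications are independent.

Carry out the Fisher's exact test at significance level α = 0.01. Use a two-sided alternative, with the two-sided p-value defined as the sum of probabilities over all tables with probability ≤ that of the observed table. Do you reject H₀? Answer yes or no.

Margins: r₁=11, r₂=12, c₁=15, c₂=8, n=23
p_obs = C(11,10)·C(12,5)/C(23,15); sum pmf over tables with pmf ≤ p_obs
p-value (two-sided) = 0.02719
At α=0.01: p ≥ α → fail to reject H₀

reject H₀: no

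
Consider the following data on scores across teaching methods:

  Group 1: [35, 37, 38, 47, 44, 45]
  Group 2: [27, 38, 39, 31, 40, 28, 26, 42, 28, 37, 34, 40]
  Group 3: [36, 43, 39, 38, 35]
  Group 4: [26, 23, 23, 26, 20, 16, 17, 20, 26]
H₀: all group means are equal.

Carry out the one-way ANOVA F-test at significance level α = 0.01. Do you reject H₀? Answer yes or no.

reject H₀: yes

Group means [41.00, 34.17, 38.20, 21.89], grand mean 32.625
SSB = Σnᵢ(x̄ᵢ−x̄)² = 1642.144; SSW = ΣΣ(x−x̄ᵢ)² = 659.356
MSB = 1642.144/3 = 547.3815; MSW = 659.356/28 = 23.5484
F = MSB/MSW = 23.2449
df = (3, 28)
p-value (upper-tail) = 0.00000
At α=0.01: p < α → reject H₀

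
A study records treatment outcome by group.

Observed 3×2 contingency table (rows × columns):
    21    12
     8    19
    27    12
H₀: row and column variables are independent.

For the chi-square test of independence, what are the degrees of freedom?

degrees of freedom = 2

df = (r−1)(c−1) = (3−1)·(2−1) = 2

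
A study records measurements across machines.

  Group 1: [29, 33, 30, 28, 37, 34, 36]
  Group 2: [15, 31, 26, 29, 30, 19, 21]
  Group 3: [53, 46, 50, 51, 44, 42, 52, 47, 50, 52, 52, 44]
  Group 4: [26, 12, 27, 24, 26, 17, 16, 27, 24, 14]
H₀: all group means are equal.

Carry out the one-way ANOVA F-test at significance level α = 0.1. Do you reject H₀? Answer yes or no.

Group means [32.43, 24.43, 48.58, 21.30], grand mean 33.167
SSB = Σnᵢ(x̄ᵢ−x̄)² = 4798.555; SSW = ΣΣ(x−x̄ᵢ)² = 770.445
MSB = 4798.555/3 = 1599.5183; MSW = 770.445/32 = 24.0764
F = MSB/MSW = 66.4351
df = (3, 32)
p-value (upper-tail) = 0.00000
At α=0.1: p < α → reject H₀

reject H₀: yes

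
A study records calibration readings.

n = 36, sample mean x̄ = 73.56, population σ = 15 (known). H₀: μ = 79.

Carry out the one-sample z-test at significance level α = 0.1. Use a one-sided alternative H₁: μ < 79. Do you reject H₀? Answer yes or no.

SE = σ/√n = 15/√36 = 2.5000
z = (x̄−μ₀)/SE = (73.56−79)/2.5000 = -2.1760
p-value (one-sided, H₁ less) = 0.01478
At α=0.1: p < α → reject H₀

reject H₀: yes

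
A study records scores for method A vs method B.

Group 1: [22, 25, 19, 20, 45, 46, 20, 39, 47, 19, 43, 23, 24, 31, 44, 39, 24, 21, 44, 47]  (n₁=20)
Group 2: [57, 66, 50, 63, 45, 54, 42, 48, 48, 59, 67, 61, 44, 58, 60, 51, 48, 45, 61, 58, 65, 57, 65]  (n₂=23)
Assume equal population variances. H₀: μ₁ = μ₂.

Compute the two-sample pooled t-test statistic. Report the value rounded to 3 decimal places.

x̄₁=32.100, s₁=11.304, n₁=20
x̄₂=55.304, s₂=7.819, n₂=23
s_p² = [19·11.304² + 22·7.819²]/41 = 92.0163
SE = √(s_p²·(1/20+1/23)) = 2.9328
t = (32.100−55.304)/2.9328 = -7.9119
df = 41

test statistic = -7.912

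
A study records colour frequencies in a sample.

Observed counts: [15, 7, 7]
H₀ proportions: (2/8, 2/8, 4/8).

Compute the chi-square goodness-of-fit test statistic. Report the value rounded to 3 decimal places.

n = 29; E_i = n·p_i = [7.25, 7.25, 14.50]
χ² = (15−7.25)²/7.25 + (7−7.25)²/7.25 + (7−14.50)²/14.50 = 12.1724
df = 2

test statistic = 12.172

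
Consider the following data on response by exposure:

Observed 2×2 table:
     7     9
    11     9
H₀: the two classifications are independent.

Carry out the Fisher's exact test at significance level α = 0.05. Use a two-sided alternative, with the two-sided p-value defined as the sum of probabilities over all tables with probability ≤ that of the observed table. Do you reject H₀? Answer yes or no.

Margins: r₁=16, r₂=20, c₁=18, c₂=18, n=36
p_obs = C(16,7)·C(20,11)/C(36,18); sum pmf over tables with pmf ≤ p_obs
p-value (two-sided) = 0.73799
At α=0.05: p ≥ α → fail to reject H₀

reject H₀: no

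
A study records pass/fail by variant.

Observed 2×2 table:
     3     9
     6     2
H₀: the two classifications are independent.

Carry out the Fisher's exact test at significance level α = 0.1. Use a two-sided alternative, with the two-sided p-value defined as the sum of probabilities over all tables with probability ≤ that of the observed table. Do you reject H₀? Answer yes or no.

reject H₀: yes

Margins: r₁=12, r₂=8, c₁=9, c₂=11, n=20
p_obs = C(12,3)·C(8,6)/C(20,9); sum pmf over tables with pmf ≤ p_obs
p-value (two-sided) = 0.06478
At α=0.1: p < α → reject H₀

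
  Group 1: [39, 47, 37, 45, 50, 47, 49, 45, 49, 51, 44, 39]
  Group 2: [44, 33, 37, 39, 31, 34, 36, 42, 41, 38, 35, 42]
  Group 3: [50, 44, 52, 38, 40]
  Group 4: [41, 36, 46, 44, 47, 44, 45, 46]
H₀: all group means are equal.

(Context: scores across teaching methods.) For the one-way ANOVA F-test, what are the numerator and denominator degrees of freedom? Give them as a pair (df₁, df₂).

k = 4 groups, N = 37 total
df = (k−1, N−k) = (4−1, 37−4) = (3, 33)

degrees of freedom = [3, 33]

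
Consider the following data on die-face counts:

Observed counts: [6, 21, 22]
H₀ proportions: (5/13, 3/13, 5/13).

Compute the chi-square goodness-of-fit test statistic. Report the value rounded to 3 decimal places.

n = 49; E_i = n·p_i = [18.85, 11.31, 18.85]
χ² = (6−18.85)²/18.85 + (21−11.31)²/11.31 + (22−18.85)²/18.85 = 17.5918
df = 2

test statistic = 17.592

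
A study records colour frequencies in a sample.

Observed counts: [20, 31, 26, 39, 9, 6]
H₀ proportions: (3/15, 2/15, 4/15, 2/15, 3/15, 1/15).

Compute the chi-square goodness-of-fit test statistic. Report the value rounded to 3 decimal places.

test statistic = 52.931

n = 131; E_i = n·p_i = [26.20, 17.47, 34.93, 17.47, 26.20, 8.73]
χ² = (20−26.20)²/26.20 + (31−17.47)²/17.47 + (26−34.93)²/34.93 + (39−17.47)²/17.47 + (9−26.20)²/26.20 + (6−8.73)²/8.73 = 52.9313
df = 5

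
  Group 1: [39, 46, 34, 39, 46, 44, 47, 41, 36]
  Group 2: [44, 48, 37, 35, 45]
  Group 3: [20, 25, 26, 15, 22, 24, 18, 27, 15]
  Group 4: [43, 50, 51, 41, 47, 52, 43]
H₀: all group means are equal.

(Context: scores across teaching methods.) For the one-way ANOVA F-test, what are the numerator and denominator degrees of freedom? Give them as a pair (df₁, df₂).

degrees of freedom = [3, 26]

k = 4 groups, N = 30 total
df = (k−1, N−k) = (4−1, 30−4) = (3, 26)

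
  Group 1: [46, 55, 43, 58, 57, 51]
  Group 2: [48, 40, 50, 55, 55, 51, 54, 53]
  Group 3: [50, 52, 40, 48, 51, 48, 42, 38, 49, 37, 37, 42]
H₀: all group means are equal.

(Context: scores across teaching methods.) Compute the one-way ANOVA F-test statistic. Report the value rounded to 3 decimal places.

Group means [51.67, 50.75, 44.50], grand mean 48.077
SSB = Σnᵢ(x̄ᵢ−x̄)² = 288.013; SSW = ΣΣ(x−x̄ᵢ)² = 723.833
MSB = 288.013/2 = 144.0064; MSW = 723.833/23 = 31.4710
F = MSB/MSW = 4.5758
df = (2, 23)

test statistic = 4.576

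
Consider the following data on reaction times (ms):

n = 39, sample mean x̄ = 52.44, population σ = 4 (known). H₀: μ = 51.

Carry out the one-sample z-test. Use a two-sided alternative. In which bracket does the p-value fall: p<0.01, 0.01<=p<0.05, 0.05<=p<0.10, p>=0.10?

p-value bracket: 0.01<=p<0.05

SE = σ/√n = 4/√39 = 0.6405
z = (x̄−μ₀)/SE = (52.44−51)/0.6405 = 2.2482
p-value (two-sided) = 0.02456
→ bracket: 0.01<=p<0.05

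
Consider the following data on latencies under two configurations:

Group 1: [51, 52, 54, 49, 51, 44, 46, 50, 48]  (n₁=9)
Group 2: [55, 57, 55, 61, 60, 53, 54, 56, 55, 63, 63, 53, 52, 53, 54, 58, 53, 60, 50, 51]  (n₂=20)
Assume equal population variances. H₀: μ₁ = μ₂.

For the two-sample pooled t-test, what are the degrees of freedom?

df = n₁ + n₂ − 2 = 9 + 20 − 2 = 27

degrees of freedom = 27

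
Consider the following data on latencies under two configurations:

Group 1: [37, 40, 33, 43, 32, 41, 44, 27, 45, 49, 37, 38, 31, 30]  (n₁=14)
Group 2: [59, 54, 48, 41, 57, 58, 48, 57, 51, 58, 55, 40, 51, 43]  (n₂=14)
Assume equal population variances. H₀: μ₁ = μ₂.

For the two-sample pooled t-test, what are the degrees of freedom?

degrees of freedom = 26

df = n₁ + n₂ − 2 = 14 + 14 − 2 = 26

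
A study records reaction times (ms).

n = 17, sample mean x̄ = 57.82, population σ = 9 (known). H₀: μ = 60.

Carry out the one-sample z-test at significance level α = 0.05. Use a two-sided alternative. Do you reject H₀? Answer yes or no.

reject H₀: no

SE = σ/√n = 9/√17 = 2.1828
z = (x̄−μ₀)/SE = (57.82−60)/2.1828 = -0.9987
p-value (two-sided) = 0.31794
At α=0.05: p ≥ α → fail to reject H₀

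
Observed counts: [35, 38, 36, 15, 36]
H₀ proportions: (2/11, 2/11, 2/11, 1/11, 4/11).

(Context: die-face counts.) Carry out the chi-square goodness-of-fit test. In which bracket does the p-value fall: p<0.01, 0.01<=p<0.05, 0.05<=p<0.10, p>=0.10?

p-value bracket: p<0.01

n = 160; E_i = n·p_i = [29.09, 29.09, 29.09, 14.55, 58.18]
χ² = (35−29.09)²/29.09 + (38−29.09)²/29.09 + (36−29.09)²/29.09 + (15−14.55)²/14.55 + (36−58.18)²/58.18 = 14.0406
df = 4
p-value (upper-tail) = 0.00717
→ bracket: p<0.01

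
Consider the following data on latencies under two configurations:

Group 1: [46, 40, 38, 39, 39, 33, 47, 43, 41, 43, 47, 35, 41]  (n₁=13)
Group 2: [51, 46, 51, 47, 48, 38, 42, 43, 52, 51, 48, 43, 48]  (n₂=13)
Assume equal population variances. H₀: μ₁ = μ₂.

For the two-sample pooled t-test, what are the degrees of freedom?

df = n₁ + n₂ − 2 = 13 + 13 − 2 = 24

degrees of freedom = 24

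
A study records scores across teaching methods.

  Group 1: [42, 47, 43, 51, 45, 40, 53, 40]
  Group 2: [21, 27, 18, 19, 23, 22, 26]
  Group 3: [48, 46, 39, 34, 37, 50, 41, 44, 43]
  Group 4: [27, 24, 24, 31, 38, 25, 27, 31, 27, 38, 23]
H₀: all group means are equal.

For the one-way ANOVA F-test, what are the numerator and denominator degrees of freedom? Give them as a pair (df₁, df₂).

k = 4 groups, N = 35 total
df = (k−1, N−k) = (4−1, 35−4) = (3, 31)

degrees of freedom = [3, 31]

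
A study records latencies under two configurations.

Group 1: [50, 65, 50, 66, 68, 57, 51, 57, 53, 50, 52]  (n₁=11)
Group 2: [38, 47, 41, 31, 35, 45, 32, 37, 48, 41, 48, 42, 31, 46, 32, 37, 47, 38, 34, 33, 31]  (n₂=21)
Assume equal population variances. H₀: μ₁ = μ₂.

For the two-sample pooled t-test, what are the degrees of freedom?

degrees of freedom = 30

df = n₁ + n₂ − 2 = 11 + 21 − 2 = 30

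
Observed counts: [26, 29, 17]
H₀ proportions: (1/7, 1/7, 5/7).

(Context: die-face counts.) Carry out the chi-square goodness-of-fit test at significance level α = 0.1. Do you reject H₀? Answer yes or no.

n = 72; E_i = n·p_i = [10.29, 10.29, 51.43]
χ² = (26−10.29)²/10.29 + (29−10.29)²/10.29 + (17−51.43)²/51.43 = 81.1056
df = 2
p-value (upper-tail) = 0.00000
At α=0.1: p < α → reject H₀

reject H₀: yes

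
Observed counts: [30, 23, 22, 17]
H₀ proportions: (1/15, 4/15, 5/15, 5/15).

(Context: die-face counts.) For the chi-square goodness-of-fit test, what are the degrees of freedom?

degrees of freedom = 3

df = k − 1 = 4 − 1 = 3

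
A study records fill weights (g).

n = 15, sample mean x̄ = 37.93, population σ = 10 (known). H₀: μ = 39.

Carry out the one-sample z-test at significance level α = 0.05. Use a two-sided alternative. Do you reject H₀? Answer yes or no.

SE = σ/√n = 10/√15 = 2.5820
z = (x̄−μ₀)/SE = (37.93−39)/2.5820 = -0.4144
p-value (two-sided) = 0.67857
At α=0.05: p ≥ α → fail to reject H₀

reject H₀: no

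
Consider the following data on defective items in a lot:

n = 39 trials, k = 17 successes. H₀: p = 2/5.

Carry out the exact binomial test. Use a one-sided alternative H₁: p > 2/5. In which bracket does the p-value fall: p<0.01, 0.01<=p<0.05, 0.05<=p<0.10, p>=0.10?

Exact binomial: n=39, k=17, p₀=2/5=0.4000
P(X≥17) from Σ C(n,i)·p₀^i·(1−p₀)^(n−i)
p-value (one-sided, H₁ greater) = 0.38070
→ bracket: p>=0.10

p-value bracket: p>=0.10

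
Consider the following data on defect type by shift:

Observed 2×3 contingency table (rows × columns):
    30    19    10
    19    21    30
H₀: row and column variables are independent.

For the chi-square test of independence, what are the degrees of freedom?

degrees of freedom = 2

df = (r−1)(c−1) = (2−1)·(3−1) = 2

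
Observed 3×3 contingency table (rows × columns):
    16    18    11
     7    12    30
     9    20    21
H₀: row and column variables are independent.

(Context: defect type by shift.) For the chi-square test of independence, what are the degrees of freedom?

df = (r−1)(c−1) = (3−1)·(3−1) = 4

degrees of freedom = 4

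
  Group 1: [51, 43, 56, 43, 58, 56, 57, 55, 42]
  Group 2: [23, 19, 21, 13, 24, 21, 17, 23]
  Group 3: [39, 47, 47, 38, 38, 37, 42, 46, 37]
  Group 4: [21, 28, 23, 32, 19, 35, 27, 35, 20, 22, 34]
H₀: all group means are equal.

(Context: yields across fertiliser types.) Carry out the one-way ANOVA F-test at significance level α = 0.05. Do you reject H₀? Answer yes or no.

reject H₀: yes

Group means [51.22, 20.12, 41.22, 26.91], grand mean 34.838
SSB = Σnᵢ(x̄ᵢ−x̄)² = 5206.132; SSW = ΣΣ(x−x̄ᵢ)² = 998.895
MSB = 5206.132/3 = 1735.3773; MSW = 998.895/33 = 30.2696
F = MSB/MSW = 57.3308
df = (3, 33)
p-value (upper-tail) = 0.00000
At α=0.05: p < α → reject H₀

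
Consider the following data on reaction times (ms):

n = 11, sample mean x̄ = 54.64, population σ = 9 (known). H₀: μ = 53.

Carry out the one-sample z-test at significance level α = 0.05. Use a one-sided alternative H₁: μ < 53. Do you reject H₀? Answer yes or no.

reject H₀: no

SE = σ/√n = 9/√11 = 2.7136
z = (x̄−μ₀)/SE = (54.64−53)/2.7136 = 0.6044
p-value (one-sided, H₁ less) = 0.72720
At α=0.05: p ≥ α → fail to reject H₀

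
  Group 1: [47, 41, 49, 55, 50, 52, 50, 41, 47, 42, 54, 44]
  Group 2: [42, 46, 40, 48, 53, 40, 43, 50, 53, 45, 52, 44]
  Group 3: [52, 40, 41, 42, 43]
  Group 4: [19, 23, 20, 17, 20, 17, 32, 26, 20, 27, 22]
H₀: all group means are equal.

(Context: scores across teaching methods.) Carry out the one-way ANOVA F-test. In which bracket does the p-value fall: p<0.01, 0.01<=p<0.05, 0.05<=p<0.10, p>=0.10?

p-value bracket: p<0.01

Group means [47.67, 46.33, 43.60, 22.09], grand mean 39.725
SSB = Σnᵢ(x̄ᵢ−x̄)² = 4776.533; SSW = ΣΣ(x−x̄ᵢ)² = 821.442
MSB = 4776.533/3 = 1592.1775; MSW = 821.442/36 = 22.8178
F = MSB/MSW = 69.7777
df = (3, 36)
p-value (upper-tail) = 0.00000
→ bracket: p<0.01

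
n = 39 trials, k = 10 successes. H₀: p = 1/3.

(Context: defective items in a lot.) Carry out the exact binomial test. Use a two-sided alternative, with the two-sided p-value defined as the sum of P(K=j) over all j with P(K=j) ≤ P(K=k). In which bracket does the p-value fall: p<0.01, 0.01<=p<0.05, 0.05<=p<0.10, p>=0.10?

p-value bracket: p>=0.10

Exact binomial: n=39, k=10, p₀=1/3=0.3333
P(X=j) = C(n,j)·p₀^j·(1−p₀)^(n−j); p = Σ P(X=j) over j with P(X=j) ≤ P(X=10)
p-value (two-sided) = 0.39598
→ bracket: p>=0.10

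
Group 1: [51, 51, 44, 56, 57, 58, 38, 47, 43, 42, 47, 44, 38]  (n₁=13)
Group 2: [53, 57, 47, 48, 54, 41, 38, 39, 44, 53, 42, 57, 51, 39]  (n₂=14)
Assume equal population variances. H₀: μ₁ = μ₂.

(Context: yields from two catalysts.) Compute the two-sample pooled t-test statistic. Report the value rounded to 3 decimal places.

test statistic = 0.010

x̄₁=47.385, s₁=6.789, n₁=13
x̄₂=47.357, s₂=6.879, n₂=14
s_p² = [12·6.789² + 13·6.879²]/25 = 46.7316
SE = √(s_p²·(1/13+1/14)) = 2.6330
t = (47.385−47.357)/2.6330 = 0.0104
df = 25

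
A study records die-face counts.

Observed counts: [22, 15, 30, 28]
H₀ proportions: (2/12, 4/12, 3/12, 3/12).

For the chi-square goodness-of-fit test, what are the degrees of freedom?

degrees of freedom = 3

df = k − 1 = 4 − 1 = 3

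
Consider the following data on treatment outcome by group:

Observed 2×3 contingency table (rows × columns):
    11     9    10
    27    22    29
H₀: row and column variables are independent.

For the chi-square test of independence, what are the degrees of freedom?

df = (r−1)(c−1) = (2−1)·(3−1) = 2

degrees of freedom = 2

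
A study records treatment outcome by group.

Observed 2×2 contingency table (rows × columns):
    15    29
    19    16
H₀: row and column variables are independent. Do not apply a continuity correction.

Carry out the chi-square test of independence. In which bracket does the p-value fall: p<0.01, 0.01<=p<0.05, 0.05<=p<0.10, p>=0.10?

Row totals [44, 35], col totals [34, 45], n=79
χ² = (15−18.94)²/18.94 + (29−25.06)²/25.06 + (19−15.06)²/15.06 + (16−19.94)²/19.94 = 3.2429
df = 1
p-value (upper-tail) = 0.07173
→ bracket: 0.05<=p<0.10

p-value bracket: 0.05<=p<0.10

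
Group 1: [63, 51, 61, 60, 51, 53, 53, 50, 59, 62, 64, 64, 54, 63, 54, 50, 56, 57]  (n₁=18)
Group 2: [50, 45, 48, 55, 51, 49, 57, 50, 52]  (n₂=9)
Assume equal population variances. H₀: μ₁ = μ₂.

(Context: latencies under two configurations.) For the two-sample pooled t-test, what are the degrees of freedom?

degrees of freedom = 25

df = n₁ + n₂ − 2 = 18 + 9 − 2 = 25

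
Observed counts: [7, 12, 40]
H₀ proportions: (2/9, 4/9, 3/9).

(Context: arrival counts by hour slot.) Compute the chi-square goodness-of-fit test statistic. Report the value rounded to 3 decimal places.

test statistic = 31.585

n = 59; E_i = n·p_i = [13.11, 26.22, 19.67]
χ² = (7−13.11)²/13.11 + (12−26.22)²/26.22 + (40−19.67)²/19.67 = 31.5847
df = 2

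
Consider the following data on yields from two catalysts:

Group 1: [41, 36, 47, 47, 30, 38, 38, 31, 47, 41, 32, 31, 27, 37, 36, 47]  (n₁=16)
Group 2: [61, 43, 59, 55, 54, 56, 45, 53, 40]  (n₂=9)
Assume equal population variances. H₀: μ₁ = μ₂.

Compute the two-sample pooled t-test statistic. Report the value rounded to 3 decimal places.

test statistic = -4.818

x̄₁=37.875, s₁=6.682, n₁=16
x̄₂=51.778, s₂=7.362, n₂=9
s_p² = [15·6.682² + 8·7.362²]/23 = 47.9698
SE = √(s_p²·(1/16+1/9)) = 2.8858
t = (37.875−51.778)/2.8858 = -4.8176
df = 23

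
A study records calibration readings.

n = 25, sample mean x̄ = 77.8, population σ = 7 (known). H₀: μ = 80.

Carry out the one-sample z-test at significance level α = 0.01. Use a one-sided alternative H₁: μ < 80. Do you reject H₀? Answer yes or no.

SE = σ/√n = 7/√25 = 1.4000
z = (x̄−μ₀)/SE = (77.8−80)/1.4000 = -1.5714
p-value (one-sided, H₁ less) = 0.05804
At α=0.01: p ≥ α → fail to reject H₀

reject H₀: no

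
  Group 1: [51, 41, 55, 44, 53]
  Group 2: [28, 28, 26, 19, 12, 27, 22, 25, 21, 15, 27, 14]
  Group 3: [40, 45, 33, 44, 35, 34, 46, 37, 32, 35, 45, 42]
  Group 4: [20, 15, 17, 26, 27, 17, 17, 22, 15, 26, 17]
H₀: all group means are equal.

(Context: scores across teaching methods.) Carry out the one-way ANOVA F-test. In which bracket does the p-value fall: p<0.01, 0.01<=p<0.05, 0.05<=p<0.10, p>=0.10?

p-value bracket: p<0.01

Group means [48.80, 22.00, 39.00, 19.91], grand mean 29.875
SSB = Σnᵢ(x̄ᵢ−x̄)² = 4626.666; SSW = ΣΣ(x−x̄ᵢ)² = 1027.709
MSB = 4626.666/3 = 1542.2220; MSW = 1027.709/36 = 28.5475
F = MSB/MSW = 54.0231
df = (3, 36)
p-value (upper-tail) = 0.00000
→ bracket: p<0.01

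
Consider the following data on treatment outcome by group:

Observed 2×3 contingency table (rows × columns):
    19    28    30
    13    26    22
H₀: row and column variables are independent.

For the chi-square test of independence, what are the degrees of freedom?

degrees of freedom = 2

df = (r−1)(c−1) = (2−1)·(3−1) = 2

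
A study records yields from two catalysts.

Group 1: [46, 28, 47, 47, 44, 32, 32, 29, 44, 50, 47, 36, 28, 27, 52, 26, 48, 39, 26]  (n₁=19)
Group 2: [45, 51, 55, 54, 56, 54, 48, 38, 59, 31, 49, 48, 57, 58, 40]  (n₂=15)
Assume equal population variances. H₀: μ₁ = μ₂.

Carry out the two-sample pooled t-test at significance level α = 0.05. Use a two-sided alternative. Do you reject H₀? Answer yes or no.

reject H₀: yes

x̄₁=38.316, s₁=9.381, n₁=19
x̄₂=49.533, s₂=8.123, n₂=15
s_p² = [18·9.381² + 14·8.123²]/32 = 78.3700
SE = √(s_p²·(1/19+1/15)) = 3.0577
t = (38.316−49.533)/3.0577 = -3.6686
df = 32
p-value (two-sided) = 0.00088
At α=0.05: p < α → reject H₀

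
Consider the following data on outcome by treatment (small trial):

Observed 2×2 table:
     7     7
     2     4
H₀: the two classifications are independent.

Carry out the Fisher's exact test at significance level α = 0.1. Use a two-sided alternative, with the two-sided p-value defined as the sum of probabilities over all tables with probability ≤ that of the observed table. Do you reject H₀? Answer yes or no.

reject H₀: no

Margins: r₁=14, r₂=6, c₁=9, c₂=11, n=20
p_obs = C(14,7)·C(6,2)/C(20,9); sum pmf over tables with pmf ≤ p_obs
p-value (two-sided) = 0.64241
At α=0.1: p ≥ α → fail to reject H₀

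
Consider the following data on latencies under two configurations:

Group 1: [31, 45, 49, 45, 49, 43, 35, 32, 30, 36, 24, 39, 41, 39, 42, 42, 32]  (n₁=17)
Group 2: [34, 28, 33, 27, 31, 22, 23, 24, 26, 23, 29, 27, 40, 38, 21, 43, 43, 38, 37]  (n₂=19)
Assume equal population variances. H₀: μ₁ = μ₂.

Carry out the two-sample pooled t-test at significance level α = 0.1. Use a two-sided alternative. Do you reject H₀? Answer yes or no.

reject H₀: yes

x̄₁=38.471, s₁=7.063, n₁=17
x̄₂=30.895, s₂=7.241, n₂=19
s_p² = [16·7.063² + 18·7.241²]/34 = 51.2360
SE = √(s_p²·(1/17+1/19)) = 2.3897
t = (38.471−30.895)/2.3897 = 3.1703
df = 34
p-value (two-sided) = 0.00322
At α=0.1: p < α → reject H₀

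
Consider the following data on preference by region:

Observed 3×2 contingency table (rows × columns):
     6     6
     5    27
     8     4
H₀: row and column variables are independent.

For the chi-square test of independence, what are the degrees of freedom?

degrees of freedom = 2

df = (r−1)(c−1) = (3−1)·(2−1) = 2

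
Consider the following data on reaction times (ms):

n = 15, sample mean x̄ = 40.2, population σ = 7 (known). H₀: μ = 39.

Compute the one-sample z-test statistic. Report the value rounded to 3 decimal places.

test statistic = 0.664

SE = σ/√n = 7/√15 = 1.8074
z = (x̄−μ₀)/SE = (40.2−39)/1.8074 = 0.6639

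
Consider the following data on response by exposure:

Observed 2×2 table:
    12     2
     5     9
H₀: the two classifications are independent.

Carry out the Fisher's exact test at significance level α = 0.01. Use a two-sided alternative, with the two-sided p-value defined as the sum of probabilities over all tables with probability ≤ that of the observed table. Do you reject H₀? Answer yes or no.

Margins: r₁=14, r₂=14, c₁=17, c₂=11, n=28
p_obs = C(14,12)·C(14,5)/C(28,17); sum pmf over tables with pmf ≤ p_obs
p-value (two-sided) = 0.01831
At α=0.01: p ≥ α → fail to reject H₀

reject H₀: no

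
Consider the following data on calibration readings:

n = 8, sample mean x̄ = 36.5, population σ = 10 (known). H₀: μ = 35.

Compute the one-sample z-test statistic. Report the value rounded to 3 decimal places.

test statistic = 0.424

SE = σ/√n = 10/√8 = 3.5355
z = (x̄−μ₀)/SE = (36.5−35)/3.5355 = 0.4243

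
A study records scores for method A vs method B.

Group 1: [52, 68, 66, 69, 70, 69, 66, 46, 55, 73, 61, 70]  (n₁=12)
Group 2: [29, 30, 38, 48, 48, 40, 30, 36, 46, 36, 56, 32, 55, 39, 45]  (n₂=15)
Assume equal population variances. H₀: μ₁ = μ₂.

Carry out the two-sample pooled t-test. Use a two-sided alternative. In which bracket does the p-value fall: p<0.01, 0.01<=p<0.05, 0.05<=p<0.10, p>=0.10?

p-value bracket: p<0.01

x̄₁=63.750, s₁=8.444, n₁=12
x̄₂=40.533, s₂=8.814, n₂=15
s_p² = [11·8.444² + 14·8.814²]/25 = 74.8793
SE = √(s_p²·(1/12+1/15)) = 3.3514
t = (63.750−40.533)/3.3514 = 6.9274
df = 25
p-value (two-sided) = 0.00000
→ bracket: p<0.01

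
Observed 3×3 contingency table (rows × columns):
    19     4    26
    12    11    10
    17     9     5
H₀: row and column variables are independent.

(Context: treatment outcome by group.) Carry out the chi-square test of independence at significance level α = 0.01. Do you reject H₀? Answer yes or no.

reject H₀: yes

Row totals [49, 33, 31], col totals [48, 24, 41], n=113
χ² = (19−20.81)²/20.81 + (4−10.41)²/10.41 + (26−17.78)²/17.78 + (12−14.02)²/14.02 + (11−7.01)²/7.01 + (10−11.97)²/11.97 + (17−13.17)²/13.17 + (9−6.58)²/6.58 + (5−11.25)²/11.25 = 16.2647
df = 4
p-value (upper-tail) = 0.00268
At α=0.01: p < α → reject H₀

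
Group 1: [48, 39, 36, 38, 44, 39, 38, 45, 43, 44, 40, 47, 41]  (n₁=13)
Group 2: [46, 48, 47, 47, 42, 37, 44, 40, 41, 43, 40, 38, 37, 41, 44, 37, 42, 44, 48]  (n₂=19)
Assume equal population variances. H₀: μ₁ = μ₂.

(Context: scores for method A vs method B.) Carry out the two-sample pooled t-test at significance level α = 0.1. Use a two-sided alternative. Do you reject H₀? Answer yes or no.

reject H₀: no

x̄₁=41.692, s₁=3.750, n₁=13
x̄₂=42.421, s₂=3.717, n₂=19
s_p² = [12·3.750² + 18·3.717²]/30 = 13.9134
SE = √(s_p²·(1/13+1/19)) = 1.3426
t = (41.692−42.421)/1.3426 = -0.5428
df = 30
p-value (two-sided) = 0.59128
At α=0.1: p ≥ α → fail to reject H₀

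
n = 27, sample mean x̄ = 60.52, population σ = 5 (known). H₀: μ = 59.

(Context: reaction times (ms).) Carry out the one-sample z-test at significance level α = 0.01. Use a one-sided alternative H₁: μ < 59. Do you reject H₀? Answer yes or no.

SE = σ/√n = 5/√27 = 0.9623
z = (x̄−μ₀)/SE = (60.52−59)/0.9623 = 1.5796
p-value (one-sided, H₁ less) = 0.94290
At α=0.01: p ≥ α → fail to reject H₀

reject H₀: no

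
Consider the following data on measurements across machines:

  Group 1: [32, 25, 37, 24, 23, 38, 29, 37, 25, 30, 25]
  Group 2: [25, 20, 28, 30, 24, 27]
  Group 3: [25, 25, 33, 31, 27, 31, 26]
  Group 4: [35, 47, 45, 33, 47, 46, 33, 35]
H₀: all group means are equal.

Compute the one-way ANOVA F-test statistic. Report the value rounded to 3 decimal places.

test statistic = 11.206

Group means [29.55, 25.67, 28.29, 40.12], grand mean 31.188
SSB = Σnᵢ(x̄ᵢ−x̄)² = 910.511; SSW = ΣΣ(x−x̄ᵢ)² = 758.364
MSB = 910.511/3 = 303.5036; MSW = 758.364/28 = 27.0844
F = MSB/MSW = 11.2058
df = (3, 28)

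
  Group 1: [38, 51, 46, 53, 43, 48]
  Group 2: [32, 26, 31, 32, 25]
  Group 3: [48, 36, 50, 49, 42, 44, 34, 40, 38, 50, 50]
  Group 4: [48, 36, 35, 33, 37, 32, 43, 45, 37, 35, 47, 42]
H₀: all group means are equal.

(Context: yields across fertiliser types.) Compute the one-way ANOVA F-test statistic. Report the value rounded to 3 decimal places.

Group means [46.50, 29.20, 43.73, 39.17], grand mean 40.471
SSB = Σnᵢ(x̄ᵢ−x̄)² = 990.322; SSW = ΣΣ(x−x̄ᵢ)² = 904.148
MSB = 990.322/3 = 330.1074; MSW = 904.148/30 = 30.1383
F = MSB/MSW = 10.9531
df = (3, 30)

test statistic = 10.953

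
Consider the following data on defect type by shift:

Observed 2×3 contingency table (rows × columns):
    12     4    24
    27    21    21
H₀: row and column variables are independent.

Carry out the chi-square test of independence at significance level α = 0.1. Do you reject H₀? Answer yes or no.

Row totals [40, 69], col totals [39, 25, 45], n=109
χ² = (12−14.31)²/14.31 + (4−9.17)²/9.17 + (24−16.51)²/16.51 + (27−24.69)²/24.69 + (21−15.83)²/15.83 + (21−28.49)²/28.49 = 10.5612
df = 2
p-value (upper-tail) = 0.00509
At α=0.1: p < α → reject H₀

reject H₀: yes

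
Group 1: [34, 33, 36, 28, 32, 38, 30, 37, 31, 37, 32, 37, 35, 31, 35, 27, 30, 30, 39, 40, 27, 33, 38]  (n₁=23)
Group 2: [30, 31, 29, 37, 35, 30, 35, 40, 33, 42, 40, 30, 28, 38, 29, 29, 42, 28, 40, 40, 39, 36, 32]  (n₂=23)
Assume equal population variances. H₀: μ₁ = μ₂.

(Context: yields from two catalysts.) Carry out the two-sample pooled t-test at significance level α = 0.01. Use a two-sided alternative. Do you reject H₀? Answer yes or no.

x̄₁=33.478, s₁=3.871, n₁=23
x̄₂=34.478, s₂=4.916, n₂=23
s_p² = [22·3.871² + 22·4.916²]/44 = 19.5791
SE = √(s_p²·(1/23+1/23)) = 1.3048
t = (33.478−34.478)/1.3048 = -0.7664
df = 44
p-value (two-sided) = 0.44753
At α=0.01: p ≥ α → fail to reject H₀

reject H₀: no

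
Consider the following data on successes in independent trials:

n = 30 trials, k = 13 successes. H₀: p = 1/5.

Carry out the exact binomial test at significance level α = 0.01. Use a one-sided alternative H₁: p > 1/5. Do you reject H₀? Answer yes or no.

reject H₀: yes

Exact binomial: n=30, k=13, p₀=1/5=0.2000
P(X≥13) from Σ C(n,i)·p₀^i·(1−p₀)^(n−i)
p-value (one-sided, H₁ greater) = 0.00311
At α=0.01: p < α → reject H₀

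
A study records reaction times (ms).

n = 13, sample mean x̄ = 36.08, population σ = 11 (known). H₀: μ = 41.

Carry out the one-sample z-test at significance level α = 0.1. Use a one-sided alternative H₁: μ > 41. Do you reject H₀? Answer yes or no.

reject H₀: no

SE = σ/√n = 11/√13 = 3.0509
z = (x̄−μ₀)/SE = (36.08−41)/3.0509 = -1.6127
p-value (one-sided, H₁ greater) = 0.94659
At α=0.1: p ≥ α → fail to reject H₀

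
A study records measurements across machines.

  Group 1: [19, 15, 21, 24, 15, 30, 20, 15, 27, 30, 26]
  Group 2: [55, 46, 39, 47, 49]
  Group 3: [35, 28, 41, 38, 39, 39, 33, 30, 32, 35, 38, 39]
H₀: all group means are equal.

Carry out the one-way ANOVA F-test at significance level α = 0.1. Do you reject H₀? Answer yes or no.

Group means [22.00, 47.20, 35.58], grand mean 32.321
SSB = Σnᵢ(x̄ᵢ−x̄)² = 2406.390; SSW = ΣΣ(x−x̄ᵢ)² = 651.717
MSB = 2406.390/2 = 1203.1952; MSW = 651.717/25 = 26.0687
F = MSB/MSW = 46.1548
df = (2, 25)
p-value (upper-tail) = 0.00000
At α=0.1: p < α → reject H₀

reject H₀: yes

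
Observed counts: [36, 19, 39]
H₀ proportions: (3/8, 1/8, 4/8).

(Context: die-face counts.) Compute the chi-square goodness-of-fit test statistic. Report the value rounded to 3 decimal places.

n = 94; E_i = n·p_i = [35.25, 11.75, 47.00]
χ² = (36−35.25)²/35.25 + (19−11.75)²/11.75 + (39−47.00)²/47.00 = 5.8511
df = 2

test statistic = 5.851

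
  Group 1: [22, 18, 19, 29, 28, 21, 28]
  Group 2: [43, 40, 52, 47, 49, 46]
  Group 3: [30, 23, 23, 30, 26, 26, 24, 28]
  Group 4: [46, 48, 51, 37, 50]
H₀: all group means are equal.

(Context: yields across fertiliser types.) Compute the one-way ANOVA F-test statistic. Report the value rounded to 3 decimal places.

Group means [23.57, 46.17, 26.25, 46.40], grand mean 34.000
SSB = Σnᵢ(x̄ᵢ−x̄)² = 2898.752; SSW = ΣΣ(x−x̄ᵢ)² = 403.248
MSB = 2898.752/3 = 966.2508; MSW = 403.248/22 = 18.3294
F = MSB/MSW = 52.7158
df = (3, 22)

test statistic = 52.716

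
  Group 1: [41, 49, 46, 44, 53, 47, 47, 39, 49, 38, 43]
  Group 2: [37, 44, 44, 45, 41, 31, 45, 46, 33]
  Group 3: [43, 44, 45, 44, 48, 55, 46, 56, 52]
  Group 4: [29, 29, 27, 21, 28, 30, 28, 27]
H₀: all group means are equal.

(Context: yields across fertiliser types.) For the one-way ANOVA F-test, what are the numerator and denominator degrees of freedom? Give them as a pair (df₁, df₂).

k = 4 groups, N = 37 total
df = (k−1, N−k) = (4−1, 37−4) = (3, 33)

degrees of freedom = [3, 33]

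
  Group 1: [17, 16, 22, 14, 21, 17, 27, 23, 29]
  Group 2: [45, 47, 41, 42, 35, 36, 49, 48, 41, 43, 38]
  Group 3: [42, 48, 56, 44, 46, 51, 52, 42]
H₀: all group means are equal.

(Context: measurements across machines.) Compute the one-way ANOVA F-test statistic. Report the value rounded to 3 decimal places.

test statistic = 73.714

Group means [20.67, 42.27, 47.62], grand mean 36.857
SSB = Σnᵢ(x̄ᵢ−x̄)² = 3609.372; SSW = ΣΣ(x−x̄ᵢ)² = 612.057
MSB = 3609.372/2 = 1804.6859; MSW = 612.057/25 = 24.4823
F = MSB/MSW = 73.7140
df = (2, 25)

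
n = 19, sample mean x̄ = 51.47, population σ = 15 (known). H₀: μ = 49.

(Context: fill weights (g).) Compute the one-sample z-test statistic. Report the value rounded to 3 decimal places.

SE = σ/√n = 15/√19 = 3.4412
z = (x̄−μ₀)/SE = (51.47−49)/3.4412 = 0.7178

test statistic = 0.718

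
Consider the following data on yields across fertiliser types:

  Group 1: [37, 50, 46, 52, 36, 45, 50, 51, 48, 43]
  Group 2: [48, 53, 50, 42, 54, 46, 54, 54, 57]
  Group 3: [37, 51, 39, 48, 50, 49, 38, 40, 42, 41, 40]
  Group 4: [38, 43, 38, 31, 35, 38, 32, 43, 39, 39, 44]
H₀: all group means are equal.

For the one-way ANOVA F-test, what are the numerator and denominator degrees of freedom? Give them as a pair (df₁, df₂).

k = 4 groups, N = 41 total
df = (k−1, N−k) = (4−1, 41−4) = (3, 37)

degrees of freedom = [3, 37]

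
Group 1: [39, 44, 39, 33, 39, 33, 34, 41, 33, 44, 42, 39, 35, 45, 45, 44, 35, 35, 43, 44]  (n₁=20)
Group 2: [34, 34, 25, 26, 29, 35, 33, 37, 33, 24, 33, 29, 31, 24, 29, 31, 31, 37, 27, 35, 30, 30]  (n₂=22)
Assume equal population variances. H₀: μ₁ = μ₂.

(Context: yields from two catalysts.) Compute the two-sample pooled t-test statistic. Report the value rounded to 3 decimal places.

x̄₁=39.300, s₁=4.473, n₁=20
x̄₂=30.773, s₂=3.915, n₂=22
s_p² = [19·4.473² + 21·3.915²]/40 = 17.5516
SE = √(s_p²·(1/20+1/22)) = 1.2944
t = (39.300−30.773)/1.2944 = 6.5880
df = 40

test statistic = 6.588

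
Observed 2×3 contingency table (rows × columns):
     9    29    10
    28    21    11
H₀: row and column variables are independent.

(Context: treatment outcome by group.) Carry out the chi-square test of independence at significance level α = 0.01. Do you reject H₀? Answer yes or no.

Row totals [48, 60], col totals [37, 50, 21], n=108
χ² = (9−16.44)²/16.44 + (29−22.22)²/22.22 + (10−9.33)²/9.33 + (28−20.56)²/20.56 + (21−27.78)²/27.78 + (11−11.67)²/11.67 = 9.8729
df = 2
p-value (upper-tail) = 0.00718
At α=0.01: p < α → reject H₀

reject H₀: yes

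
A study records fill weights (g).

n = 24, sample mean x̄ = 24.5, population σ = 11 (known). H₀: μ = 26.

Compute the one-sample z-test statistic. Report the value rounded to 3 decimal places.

SE = σ/√n = 11/√24 = 2.2454
z = (x̄−μ₀)/SE = (24.5−26)/2.2454 = -0.6680

test statistic = -0.668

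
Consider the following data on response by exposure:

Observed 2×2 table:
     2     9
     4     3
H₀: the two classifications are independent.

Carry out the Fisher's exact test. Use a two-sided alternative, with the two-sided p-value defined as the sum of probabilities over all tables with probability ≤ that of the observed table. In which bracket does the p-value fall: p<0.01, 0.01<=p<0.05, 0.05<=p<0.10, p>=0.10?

p-value bracket: p>=0.10

Margins: r₁=11, r₂=7, c₁=6, c₂=12, n=18
p_obs = C(11,2)·C(7,4)/C(18,6); sum pmf over tables with pmf ≤ p_obs
p-value (two-sided) = 0.14140
→ bracket: p>=0.10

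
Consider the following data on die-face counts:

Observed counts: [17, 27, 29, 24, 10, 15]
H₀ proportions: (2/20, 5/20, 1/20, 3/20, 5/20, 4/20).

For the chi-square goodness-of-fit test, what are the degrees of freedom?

degrees of freedom = 5

df = k − 1 = 6 − 1 = 5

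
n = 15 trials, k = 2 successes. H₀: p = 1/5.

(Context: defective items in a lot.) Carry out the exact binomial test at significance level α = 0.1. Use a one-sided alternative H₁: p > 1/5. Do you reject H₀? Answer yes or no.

reject H₀: no

Exact binomial: n=15, k=2, p₀=1/5=0.2000
P(X≥2) from Σ C(n,i)·p₀^i·(1−p₀)^(n−i)
p-value (one-sided, H₁ greater) = 0.83287
At α=0.1: p ≥ α → fail to reject H₀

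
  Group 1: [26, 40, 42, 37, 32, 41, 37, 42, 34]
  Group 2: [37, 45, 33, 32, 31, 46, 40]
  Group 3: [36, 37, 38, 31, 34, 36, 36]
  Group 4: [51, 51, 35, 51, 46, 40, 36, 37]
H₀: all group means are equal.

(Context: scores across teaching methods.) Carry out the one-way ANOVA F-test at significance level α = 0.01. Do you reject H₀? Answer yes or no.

Group means [36.78, 37.71, 35.43, 43.38], grand mean 38.387
SSB = Σnᵢ(x̄ᵢ−x̄)² = 286.781; SSW = ΣΣ(x−x̄ᵢ)² = 846.573
MSB = 286.781/3 = 95.5938; MSW = 846.573/27 = 31.3546
F = MSB/MSW = 3.0488
df = (3, 27)
p-value (upper-tail) = 0.04566
At α=0.01: p ≥ α → fail to reject H₀

reject H₀: no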